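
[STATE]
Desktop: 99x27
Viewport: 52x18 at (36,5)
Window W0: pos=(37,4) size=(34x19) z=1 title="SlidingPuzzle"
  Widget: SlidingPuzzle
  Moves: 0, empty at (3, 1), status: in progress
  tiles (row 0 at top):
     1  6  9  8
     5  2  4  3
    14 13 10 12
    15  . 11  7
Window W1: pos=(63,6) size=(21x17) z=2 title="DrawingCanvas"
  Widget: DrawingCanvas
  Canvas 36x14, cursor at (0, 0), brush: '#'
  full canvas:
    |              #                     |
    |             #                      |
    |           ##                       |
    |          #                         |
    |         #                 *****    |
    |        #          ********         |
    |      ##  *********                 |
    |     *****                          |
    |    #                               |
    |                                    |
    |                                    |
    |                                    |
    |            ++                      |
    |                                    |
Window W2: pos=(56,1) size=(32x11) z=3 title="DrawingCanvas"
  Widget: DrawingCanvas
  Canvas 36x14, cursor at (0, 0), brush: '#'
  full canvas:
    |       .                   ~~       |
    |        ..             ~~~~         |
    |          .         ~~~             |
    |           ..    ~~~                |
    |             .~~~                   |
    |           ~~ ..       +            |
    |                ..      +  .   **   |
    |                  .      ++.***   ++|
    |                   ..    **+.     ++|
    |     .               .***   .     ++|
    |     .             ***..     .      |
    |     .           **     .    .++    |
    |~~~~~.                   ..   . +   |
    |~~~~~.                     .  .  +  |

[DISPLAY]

 ┃ SlidingPuzzle    ┃        ..             ~~~~   ┃
 ┠──────────────────┃          .         ~~~       ┃
 ┃┌────┬────┬────┬──┃           ..    ~~~          ┃
 ┃│  1 │  6 │  9 │  ┃             .~~~             ┃
 ┃├────┼────┼────┼──┃           ~~ ..       +      ┃
 ┃│  5 │  2 │  4 │  ┃                ..      +  .  ┃
 ┃├────┼────┼────┼──┗━━━━━━━━━━━━━━━━━━━━━━━━━━━━━━┛
 ┃│ 14 │ 13 │ 10 │ 12 │    ┃          #        ┃    
 ┃├────┼────┼────┼────┤    ┃         #         ┃    
 ┃│ 15 │    │ 11 │  7 │    ┃        #          ┃    
 ┃└────┴────┴────┴────┘    ┃      ##  *********┃    
 ┃Moves: 0                 ┃     *****         ┃    
 ┃                         ┃    #              ┃    
 ┃                         ┃                   ┃    
 ┃                         ┃                   ┃    
 ┃                         ┃                   ┃    
 ┃                         ┃            ++     ┃    
 ┗━━━━━━━━━━━━━━━━━━━━━━━━━┗━━━━━━━━━━━━━━━━━━━┛    


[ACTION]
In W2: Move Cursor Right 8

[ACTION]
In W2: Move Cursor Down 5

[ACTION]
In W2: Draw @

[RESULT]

 ┃ SlidingPuzzle    ┃        ..             ~~~~   ┃
 ┠──────────────────┃          .         ~~~       ┃
 ┃┌────┬────┬────┬──┃           ..    ~~~          ┃
 ┃│  1 │  6 │  9 │  ┃             .~~~             ┃
 ┃├────┼────┼────┼──┃        @  ~~ ..       +      ┃
 ┃│  5 │  2 │  4 │  ┃                ..      +  .  ┃
 ┃├────┼────┼────┼──┗━━━━━━━━━━━━━━━━━━━━━━━━━━━━━━┛
 ┃│ 14 │ 13 │ 10 │ 12 │    ┃          #        ┃    
 ┃├────┼────┼────┼────┤    ┃         #         ┃    
 ┃│ 15 │    │ 11 │  7 │    ┃        #          ┃    
 ┃└────┴────┴────┴────┘    ┃      ##  *********┃    
 ┃Moves: 0                 ┃     *****         ┃    
 ┃                         ┃    #              ┃    
 ┃                         ┃                   ┃    
 ┃                         ┃                   ┃    
 ┃                         ┃                   ┃    
 ┃                         ┃            ++     ┃    
 ┗━━━━━━━━━━━━━━━━━━━━━━━━━┗━━━━━━━━━━━━━━━━━━━┛    


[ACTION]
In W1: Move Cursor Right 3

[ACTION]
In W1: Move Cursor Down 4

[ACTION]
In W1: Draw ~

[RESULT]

 ┃ SlidingPuzzle    ┃        ..             ~~~~   ┃
 ┠──────────────────┃          .         ~~~       ┃
 ┃┌────┬────┬────┬──┃           ..    ~~~          ┃
 ┃│  1 │  6 │  9 │  ┃             .~~~             ┃
 ┃├────┼────┼────┼──┃        @  ~~ ..       +      ┃
 ┃│  5 │  2 │  4 │  ┃                ..      +  .  ┃
 ┃├────┼────┼────┼──┗━━━━━━━━━━━━━━━━━━━━━━━━━━━━━━┛
 ┃│ 14 │ 13 │ 10 │ 12 │    ┃          #        ┃    
 ┃├────┼────┼────┼────┤    ┃   ~     #         ┃    
 ┃│ 15 │    │ 11 │  7 │    ┃        #          ┃    
 ┃└────┴────┴────┴────┘    ┃      ##  *********┃    
 ┃Moves: 0                 ┃     *****         ┃    
 ┃                         ┃    #              ┃    
 ┃                         ┃                   ┃    
 ┃                         ┃                   ┃    
 ┃                         ┃                   ┃    
 ┃                         ┃            ++     ┃    
 ┗━━━━━━━━━━━━━━━━━━━━━━━━━┗━━━━━━━━━━━━━━━━━━━┛    


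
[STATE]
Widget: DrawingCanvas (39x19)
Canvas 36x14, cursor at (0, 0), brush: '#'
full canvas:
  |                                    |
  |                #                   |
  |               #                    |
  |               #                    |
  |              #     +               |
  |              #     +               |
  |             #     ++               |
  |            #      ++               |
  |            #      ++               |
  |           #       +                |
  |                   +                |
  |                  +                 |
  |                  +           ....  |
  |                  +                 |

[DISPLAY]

+                                      
                #                      
               #                       
               #                       
              #     +                  
              #     +                  
             #     ++                  
            #      ++                  
            #      ++                  
           #       +                   
                   +                   
                  +                    
                  +           ....     
                  +                    
                                       
                                       
                                       
                                       
                                       


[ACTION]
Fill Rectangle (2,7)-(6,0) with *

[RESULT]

+                                      
                #                      
********       #                       
********       #                       
********      #     +                  
********      #     +                  
********     #     ++                  
            #      ++                  
            #      ++                  
           #       +                   
                   +                   
                  +                    
                  +           ....     
                  +                    
                                       
                                       
                                       
                                       
                                       


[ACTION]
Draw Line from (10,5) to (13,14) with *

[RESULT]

+                                      
                #                      
********       #                       
********       #                       
********      #     +                  
********      #     +                  
********     #     ++                  
            #      ++                  
            #      ++                  
           #       +                   
     **            +                   
       ***        +                    
          ***     +           ....     
             **   +                    
                                       
                                       
                                       
                                       
                                       


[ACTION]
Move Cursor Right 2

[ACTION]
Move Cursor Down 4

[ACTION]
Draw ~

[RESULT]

                                       
                #                      
********       #                       
********       #                       
**~*****      #     +                  
********      #     +                  
********     #     ++                  
            #      ++                  
            #      ++                  
           #       +                   
     **            +                   
       ***        +                    
          ***     +           ....     
             **   +                    
                                       
                                       
                                       
                                       
                                       


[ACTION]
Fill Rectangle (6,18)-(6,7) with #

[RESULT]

                                       
                #                      
********       #                       
********       #                       
**~*****      #     +                  
********      #     +                  
*******############++                  
            #      ++                  
            #      ++                  
           #       +                   
     **            +                   
       ***        +                    
          ***     +           ....     
             **   +                    
                                       
                                       
                                       
                                       
                                       


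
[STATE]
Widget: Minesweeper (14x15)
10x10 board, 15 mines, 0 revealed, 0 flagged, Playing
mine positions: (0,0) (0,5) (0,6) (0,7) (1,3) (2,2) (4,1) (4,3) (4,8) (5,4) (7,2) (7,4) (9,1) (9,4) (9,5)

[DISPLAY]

■■■■■■■■■■    
■■■■■■■■■■    
■■■■■■■■■■    
■■■■■■■■■■    
■■■■■■■■■■    
■■■■■■■■■■    
■■■■■■■■■■    
■■■■■■■■■■    
■■■■■■■■■■    
■■■■■■■■■■    
              
              
              
              
              


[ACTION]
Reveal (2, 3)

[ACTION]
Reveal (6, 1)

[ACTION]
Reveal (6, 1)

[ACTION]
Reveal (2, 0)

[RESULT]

■■■■■■■■■■    
12■■■■■■■■    
 1■2■■■■■■    
12■■■■■■■■    
■■■■■■■■■■    
■■■■■■■■■■    
■1■■■■■■■■    
■■■■■■■■■■    
■■■■■■■■■■    
■■■■■■■■■■    
              
              
              
              
              


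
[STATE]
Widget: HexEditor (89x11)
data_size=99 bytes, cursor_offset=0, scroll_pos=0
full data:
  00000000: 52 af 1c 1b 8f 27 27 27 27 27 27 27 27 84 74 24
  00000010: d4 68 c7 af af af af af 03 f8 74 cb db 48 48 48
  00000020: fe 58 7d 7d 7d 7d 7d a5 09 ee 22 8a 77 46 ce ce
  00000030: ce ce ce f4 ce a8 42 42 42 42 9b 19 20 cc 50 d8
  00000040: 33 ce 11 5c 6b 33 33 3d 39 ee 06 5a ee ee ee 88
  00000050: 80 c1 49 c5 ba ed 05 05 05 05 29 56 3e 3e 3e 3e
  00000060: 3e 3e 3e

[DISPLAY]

00000000  52 af 1c 1b 8f 27 27 27  27 27 27 27 27 84 74 24  |R....''''''''.t$|           
00000010  d4 68 c7 af af af af af  03 f8 74 cb db 48 48 48  |.h........t..HHH|           
00000020  fe 58 7d 7d 7d 7d 7d a5  09 ee 22 8a 77 46 ce ce  |.X}}}}}...".wF..|           
00000030  ce ce ce f4 ce a8 42 42  42 42 9b 19 20 cc 50 d8  |......BBBB.. .P.|           
00000040  33 ce 11 5c 6b 33 33 3d  39 ee 06 5a ee ee ee 88  |3..\k33=9..Z....|           
00000050  80 c1 49 c5 ba ed 05 05  05 05 29 56 3e 3e 3e 3e  |..I.......)V>>>>|           
00000060  3e 3e 3e                                          |>>>             |           
                                                                                         
                                                                                         
                                                                                         
                                                                                         


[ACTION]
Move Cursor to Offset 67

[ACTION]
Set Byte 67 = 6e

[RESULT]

00000000  52 af 1c 1b 8f 27 27 27  27 27 27 27 27 84 74 24  |R....''''''''.t$|           
00000010  d4 68 c7 af af af af af  03 f8 74 cb db 48 48 48  |.h........t..HHH|           
00000020  fe 58 7d 7d 7d 7d 7d a5  09 ee 22 8a 77 46 ce ce  |.X}}}}}...".wF..|           
00000030  ce ce ce f4 ce a8 42 42  42 42 9b 19 20 cc 50 d8  |......BBBB.. .P.|           
00000040  33 ce 11 6E 6b 33 33 3d  39 ee 06 5a ee ee ee 88  |3..nk33=9..Z....|           
00000050  80 c1 49 c5 ba ed 05 05  05 05 29 56 3e 3e 3e 3e  |..I.......)V>>>>|           
00000060  3e 3e 3e                                          |>>>             |           
                                                                                         
                                                                                         
                                                                                         
                                                                                         


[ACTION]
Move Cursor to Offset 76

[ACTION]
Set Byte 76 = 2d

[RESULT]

00000000  52 af 1c 1b 8f 27 27 27  27 27 27 27 27 84 74 24  |R....''''''''.t$|           
00000010  d4 68 c7 af af af af af  03 f8 74 cb db 48 48 48  |.h........t..HHH|           
00000020  fe 58 7d 7d 7d 7d 7d a5  09 ee 22 8a 77 46 ce ce  |.X}}}}}...".wF..|           
00000030  ce ce ce f4 ce a8 42 42  42 42 9b 19 20 cc 50 d8  |......BBBB.. .P.|           
00000040  33 ce 11 6e 6b 33 33 3d  39 ee 06 5a 2D ee ee 88  |3..nk33=9..Z-...|           
00000050  80 c1 49 c5 ba ed 05 05  05 05 29 56 3e 3e 3e 3e  |..I.......)V>>>>|           
00000060  3e 3e 3e                                          |>>>             |           
                                                                                         
                                                                                         
                                                                                         
                                                                                         


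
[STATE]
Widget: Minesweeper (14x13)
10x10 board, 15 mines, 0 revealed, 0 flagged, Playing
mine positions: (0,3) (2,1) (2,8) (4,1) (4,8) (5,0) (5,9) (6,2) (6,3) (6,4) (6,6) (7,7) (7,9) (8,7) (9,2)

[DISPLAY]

■■■■■■■■■■    
■■■■■■■■■■    
■■■■■■■■■■    
■■■■■■■■■■    
■■■■■■■■■■    
■■■■■■■■■■    
■■■■■■■■■■    
■■■■■■■■■■    
■■■■■■■■■■    
■■■■■■■■■■    
              
              
              


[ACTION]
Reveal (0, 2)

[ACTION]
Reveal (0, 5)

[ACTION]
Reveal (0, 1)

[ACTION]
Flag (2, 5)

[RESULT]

  1■1         
11211  111    
■■1    1■■    
■■2    2■■    
■■1    1■■    
■■332212■■    
■■■■■■■■■■    
■■■■■■■■■■    
■■■■■■■■■■    
■■■■■■■■■■    
              
              
              


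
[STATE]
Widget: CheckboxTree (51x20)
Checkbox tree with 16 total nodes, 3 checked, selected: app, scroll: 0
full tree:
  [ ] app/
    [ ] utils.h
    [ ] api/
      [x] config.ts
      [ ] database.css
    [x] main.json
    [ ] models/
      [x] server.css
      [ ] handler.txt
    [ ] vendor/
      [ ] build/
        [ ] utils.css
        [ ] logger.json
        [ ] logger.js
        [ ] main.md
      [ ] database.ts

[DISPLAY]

>[-] app/                                          
   [ ] utils.h                                     
   [-] api/                                        
     [x] config.ts                                 
     [ ] database.css                              
   [x] main.json                                   
   [-] models/                                     
     [x] server.css                                
     [ ] handler.txt                               
   [ ] vendor/                                     
     [ ] build/                                    
       [ ] utils.css                               
       [ ] logger.json                             
       [ ] logger.js                               
       [ ] main.md                                 
     [ ] database.ts                               
                                                   
                                                   
                                                   
                                                   


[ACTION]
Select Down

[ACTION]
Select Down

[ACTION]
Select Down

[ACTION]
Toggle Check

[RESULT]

 [-] app/                                          
   [ ] utils.h                                     
   [ ] api/                                        
>    [ ] config.ts                                 
     [ ] database.css                              
   [x] main.json                                   
   [-] models/                                     
     [x] server.css                                
     [ ] handler.txt                               
   [ ] vendor/                                     
     [ ] build/                                    
       [ ] utils.css                               
       [ ] logger.json                             
       [ ] logger.js                               
       [ ] main.md                                 
     [ ] database.ts                               
                                                   
                                                   
                                                   
                                                   


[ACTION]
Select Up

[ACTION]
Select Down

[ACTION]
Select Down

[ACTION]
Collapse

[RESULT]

 [-] app/                                          
   [ ] utils.h                                     
   [ ] api/                                        
     [ ] config.ts                                 
>    [ ] database.css                              
   [x] main.json                                   
   [-] models/                                     
     [x] server.css                                
     [ ] handler.txt                               
   [ ] vendor/                                     
     [ ] build/                                    
       [ ] utils.css                               
       [ ] logger.json                             
       [ ] logger.js                               
       [ ] main.md                                 
     [ ] database.ts                               
                                                   
                                                   
                                                   
                                                   


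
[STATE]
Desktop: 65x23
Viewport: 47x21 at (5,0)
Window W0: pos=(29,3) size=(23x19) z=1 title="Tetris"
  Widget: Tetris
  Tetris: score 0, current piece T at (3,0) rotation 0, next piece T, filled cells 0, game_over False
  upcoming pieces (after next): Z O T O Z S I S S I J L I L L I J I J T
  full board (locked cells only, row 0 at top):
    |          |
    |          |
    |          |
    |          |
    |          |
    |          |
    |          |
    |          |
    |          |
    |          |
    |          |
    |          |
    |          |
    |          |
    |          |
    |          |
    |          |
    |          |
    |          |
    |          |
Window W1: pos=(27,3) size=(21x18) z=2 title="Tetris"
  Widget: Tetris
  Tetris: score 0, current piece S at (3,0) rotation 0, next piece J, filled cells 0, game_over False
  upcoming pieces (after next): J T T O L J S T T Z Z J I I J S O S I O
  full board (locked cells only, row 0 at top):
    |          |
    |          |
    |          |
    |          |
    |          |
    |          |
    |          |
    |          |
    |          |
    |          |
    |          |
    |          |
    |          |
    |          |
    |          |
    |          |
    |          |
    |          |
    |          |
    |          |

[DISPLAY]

                                               
                                               
                                               
                      ┏━━━━━━━━━━━━━━━━━━━┓━━━┓
                      ┃ Tetris            ┃   ┃
                      ┠───────────────────┨───┨
                      ┃          │Next:   ┃   ┃
                      ┃          │█       ┃   ┃
                      ┃          │███     ┃   ┃
                      ┃          │        ┃   ┃
                      ┃          │        ┃   ┃
                      ┃          │        ┃   ┃
                      ┃          │Score:  ┃   ┃
                      ┃          │0       ┃   ┃
                      ┃          │        ┃   ┃
                      ┃          │        ┃   ┃
                      ┃          │        ┃   ┃
                      ┃          │        ┃   ┃
                      ┃          │        ┃   ┃
                      ┃          │        ┃   ┃
                      ┗━━━━━━━━━━━━━━━━━━━┛   ┃


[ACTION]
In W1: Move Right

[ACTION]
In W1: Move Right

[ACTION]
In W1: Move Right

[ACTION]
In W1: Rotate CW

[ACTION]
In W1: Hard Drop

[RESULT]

                                               
                                               
                                               
                      ┏━━━━━━━━━━━━━━━━━━━┓━━━┓
                      ┃ Tetris            ┃   ┃
                      ┠───────────────────┨───┨
                      ┃          │Next:   ┃   ┃
                      ┃          │█       ┃   ┃
                      ┃          │███     ┃   ┃
                      ┃          │        ┃   ┃
                      ┃          │        ┃   ┃
                      ┃          │        ┃   ┃
                      ┃          │Score:  ┃   ┃
                      ┃          │0       ┃   ┃
                      ┃          │        ┃   ┃
                      ┃          │        ┃   ┃
                      ┃          │        ┃   ┃
                      ┃      ░   │        ┃   ┃
                      ┃      ░░  │        ┃   ┃
                      ┃       ░  │        ┃   ┃
                      ┗━━━━━━━━━━━━━━━━━━━┛   ┃


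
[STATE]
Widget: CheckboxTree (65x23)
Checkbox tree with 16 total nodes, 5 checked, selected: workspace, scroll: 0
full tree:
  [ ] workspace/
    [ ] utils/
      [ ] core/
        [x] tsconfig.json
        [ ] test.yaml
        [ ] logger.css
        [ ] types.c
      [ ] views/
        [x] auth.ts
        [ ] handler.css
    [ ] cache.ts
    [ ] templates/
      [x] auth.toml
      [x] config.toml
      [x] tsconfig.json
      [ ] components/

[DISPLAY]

>[-] workspace/                                                  
   [-] utils/                                                    
     [-] core/                                                   
       [x] tsconfig.json                                         
       [ ] test.yaml                                             
       [ ] logger.css                                            
       [ ] types.c                                               
     [-] views/                                                  
       [x] auth.ts                                               
       [ ] handler.css                                           
   [ ] cache.ts                                                  
   [-] templates/                                                
     [x] auth.toml                                               
     [x] config.toml                                             
     [x] tsconfig.json                                           
     [ ] components/                                             
                                                                 
                                                                 
                                                                 
                                                                 
                                                                 
                                                                 
                                                                 


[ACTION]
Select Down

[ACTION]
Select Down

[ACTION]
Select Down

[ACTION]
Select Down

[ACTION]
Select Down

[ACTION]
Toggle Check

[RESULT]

 [-] workspace/                                                  
   [-] utils/                                                    
     [-] core/                                                   
       [x] tsconfig.json                                         
       [ ] test.yaml                                             
>      [x] logger.css                                            
       [ ] types.c                                               
     [-] views/                                                  
       [x] auth.ts                                               
       [ ] handler.css                                           
   [ ] cache.ts                                                  
   [-] templates/                                                
     [x] auth.toml                                               
     [x] config.toml                                             
     [x] tsconfig.json                                           
     [ ] components/                                             
                                                                 
                                                                 
                                                                 
                                                                 
                                                                 
                                                                 
                                                                 


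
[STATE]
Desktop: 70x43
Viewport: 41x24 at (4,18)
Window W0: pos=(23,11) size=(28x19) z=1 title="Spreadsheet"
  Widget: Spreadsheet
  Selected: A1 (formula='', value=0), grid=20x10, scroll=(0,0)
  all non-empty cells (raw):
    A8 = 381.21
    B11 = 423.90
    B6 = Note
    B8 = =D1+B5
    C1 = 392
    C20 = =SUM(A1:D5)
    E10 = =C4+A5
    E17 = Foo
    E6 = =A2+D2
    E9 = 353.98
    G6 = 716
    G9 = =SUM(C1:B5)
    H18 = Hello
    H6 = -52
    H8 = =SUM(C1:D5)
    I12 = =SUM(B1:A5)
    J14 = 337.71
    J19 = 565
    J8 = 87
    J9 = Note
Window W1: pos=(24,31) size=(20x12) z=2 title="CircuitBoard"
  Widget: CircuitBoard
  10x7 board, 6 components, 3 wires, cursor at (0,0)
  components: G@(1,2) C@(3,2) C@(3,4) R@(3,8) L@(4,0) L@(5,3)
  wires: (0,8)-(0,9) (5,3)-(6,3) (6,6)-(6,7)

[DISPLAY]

                   ┃  2        0       0 
                   ┃  3        0       0 
                   ┃  4        0       0 
                   ┃  5        0       0 
                   ┃  6        0Note     
                   ┃  7        0       0 
                   ┃  8   381.21       0 
                   ┃  9        0       0 
                   ┃ 10        0       0 
                   ┃ 11        0  423.90 
                   ┃ 12        0       0 
                   ┗━━━━━━━━━━━━━━━━━━━━━
                                         
                    ┏━━━━━━━━━━━━━━━━━━┓ 
                    ┃ CircuitBoard     ┃ 
                    ┠──────────────────┨ 
                    ┃   0 1 2 3 4 5 6 7┃ 
                    ┃0  [.]            ┃ 
                    ┃                  ┃ 
                    ┃1           G     ┃ 
                    ┃                  ┃ 
                    ┃2                 ┃ 
                    ┃                  ┃ 
                    ┃3           C     ┃ 


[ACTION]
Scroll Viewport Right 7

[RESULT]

            ┃  2        0       0      ┃ 
            ┃  3        0       0      ┃ 
            ┃  4        0       0      ┃ 
            ┃  5        0       0      ┃ 
            ┃  6        0Note          ┃ 
            ┃  7        0       0      ┃ 
            ┃  8   381.21       0      ┃ 
            ┃  9        0       0      ┃ 
            ┃ 10        0       0      ┃ 
            ┃ 11        0  423.90      ┃ 
            ┃ 12        0       0      ┃ 
            ┗━━━━━━━━━━━━━━━━━━━━━━━━━━┛ 
                                         
             ┏━━━━━━━━━━━━━━━━━━┓        
             ┃ CircuitBoard     ┃        
             ┠──────────────────┨        
             ┃   0 1 2 3 4 5 6 7┃        
             ┃0  [.]            ┃        
             ┃                  ┃        
             ┃1           G     ┃        
             ┃                  ┃        
             ┃2                 ┃        
             ┃                  ┃        
             ┃3           C     ┃        


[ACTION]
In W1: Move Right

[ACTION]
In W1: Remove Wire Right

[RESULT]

            ┃  2        0       0      ┃ 
            ┃  3        0       0      ┃ 
            ┃  4        0       0      ┃ 
            ┃  5        0       0      ┃ 
            ┃  6        0Note          ┃ 
            ┃  7        0       0      ┃ 
            ┃  8   381.21       0      ┃ 
            ┃  9        0       0      ┃ 
            ┃ 10        0       0      ┃ 
            ┃ 11        0  423.90      ┃ 
            ┃ 12        0       0      ┃ 
            ┗━━━━━━━━━━━━━━━━━━━━━━━━━━┛ 
                                         
             ┏━━━━━━━━━━━━━━━━━━┓        
             ┃ CircuitBoard     ┃        
             ┠──────────────────┨        
             ┃   0 1 2 3 4 5 6 7┃        
             ┃0      [.]        ┃        
             ┃                  ┃        
             ┃1           G     ┃        
             ┃                  ┃        
             ┃2                 ┃        
             ┃                  ┃        
             ┃3           C     ┃        


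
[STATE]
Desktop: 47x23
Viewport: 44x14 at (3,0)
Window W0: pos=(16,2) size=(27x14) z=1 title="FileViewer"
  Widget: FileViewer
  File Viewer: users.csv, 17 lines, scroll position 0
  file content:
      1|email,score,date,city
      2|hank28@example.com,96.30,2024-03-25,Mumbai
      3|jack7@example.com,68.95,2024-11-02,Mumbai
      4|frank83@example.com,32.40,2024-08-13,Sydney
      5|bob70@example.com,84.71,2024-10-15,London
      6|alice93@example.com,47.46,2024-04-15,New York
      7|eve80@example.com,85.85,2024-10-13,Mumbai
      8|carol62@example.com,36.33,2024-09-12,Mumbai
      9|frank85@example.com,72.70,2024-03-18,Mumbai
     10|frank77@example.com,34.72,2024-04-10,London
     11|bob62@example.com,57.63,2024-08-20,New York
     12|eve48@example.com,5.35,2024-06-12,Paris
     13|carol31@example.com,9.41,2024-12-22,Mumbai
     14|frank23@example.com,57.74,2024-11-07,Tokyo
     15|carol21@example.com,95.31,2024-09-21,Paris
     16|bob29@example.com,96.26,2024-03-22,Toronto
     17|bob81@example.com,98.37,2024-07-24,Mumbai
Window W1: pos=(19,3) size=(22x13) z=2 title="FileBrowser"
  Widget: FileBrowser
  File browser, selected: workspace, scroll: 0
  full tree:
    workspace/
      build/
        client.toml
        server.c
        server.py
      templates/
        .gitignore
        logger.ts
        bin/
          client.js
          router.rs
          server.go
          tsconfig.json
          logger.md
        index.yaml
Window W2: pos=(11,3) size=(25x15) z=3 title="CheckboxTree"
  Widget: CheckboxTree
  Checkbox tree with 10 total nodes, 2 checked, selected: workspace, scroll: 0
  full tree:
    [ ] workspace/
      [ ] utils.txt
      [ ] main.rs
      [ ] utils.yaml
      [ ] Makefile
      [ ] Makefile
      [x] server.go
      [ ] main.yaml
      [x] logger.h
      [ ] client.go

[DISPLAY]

                                            
                                            
             ┏━━━━━━━━━━━━━━━━━━━━━━━━━┓    
        ┏━━━━━━━━━━━━━━━━━━━━━━━┓━━━━┓ ┃    
        ┃ CheckboxTree          ┃    ┃─┨    
        ┠───────────────────────┨────┨▲┃    
        ┃>[-] workspace/        ┃    ┃█┃    
        ┃   [ ] utils.txt       ┃    ┃░┃    
        ┃   [ ] main.rs         ┃s/  ┃░┃    
        ┃   [ ] utils.yaml      ┃    ┃░┃    
        ┃   [ ] Makefile        ┃    ┃░┃    
        ┃   [ ] Makefile        ┃    ┃░┃    
        ┃   [x] server.go       ┃    ┃░┃    
        ┃   [ ] main.yaml       ┃    ┃░┃    


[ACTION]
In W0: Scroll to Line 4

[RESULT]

                                            
                                            
             ┏━━━━━━━━━━━━━━━━━━━━━━━━━┓    
        ┏━━━━━━━━━━━━━━━━━━━━━━━┓━━━━┓ ┃    
        ┃ CheckboxTree          ┃    ┃─┨    
        ┠───────────────────────┨────┨▲┃    
        ┃>[-] workspace/        ┃    ┃░┃    
        ┃   [ ] utils.txt       ┃    ┃░┃    
        ┃   [ ] main.rs         ┃s/  ┃░┃    
        ┃   [ ] utils.yaml      ┃    ┃█┃    
        ┃   [ ] Makefile        ┃    ┃░┃    
        ┃   [ ] Makefile        ┃    ┃░┃    
        ┃   [x] server.go       ┃    ┃░┃    
        ┃   [ ] main.yaml       ┃    ┃░┃    


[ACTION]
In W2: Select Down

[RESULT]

                                            
                                            
             ┏━━━━━━━━━━━━━━━━━━━━━━━━━┓    
        ┏━━━━━━━━━━━━━━━━━━━━━━━┓━━━━┓ ┃    
        ┃ CheckboxTree          ┃    ┃─┨    
        ┠───────────────────────┨────┨▲┃    
        ┃ [-] workspace/        ┃    ┃░┃    
        ┃>  [ ] utils.txt       ┃    ┃░┃    
        ┃   [ ] main.rs         ┃s/  ┃░┃    
        ┃   [ ] utils.yaml      ┃    ┃█┃    
        ┃   [ ] Makefile        ┃    ┃░┃    
        ┃   [ ] Makefile        ┃    ┃░┃    
        ┃   [x] server.go       ┃    ┃░┃    
        ┃   [ ] main.yaml       ┃    ┃░┃    


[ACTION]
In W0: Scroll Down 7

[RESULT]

                                            
                                            
             ┏━━━━━━━━━━━━━━━━━━━━━━━━━┓    
        ┏━━━━━━━━━━━━━━━━━━━━━━━┓━━━━┓ ┃    
        ┃ CheckboxTree          ┃    ┃─┨    
        ┠───────────────────────┨────┨▲┃    
        ┃ [-] workspace/        ┃    ┃░┃    
        ┃>  [ ] utils.txt       ┃    ┃░┃    
        ┃   [ ] main.rs         ┃s/  ┃░┃    
        ┃   [ ] utils.yaml      ┃    ┃░┃    
        ┃   [ ] Makefile        ┃    ┃░┃    
        ┃   [ ] Makefile        ┃    ┃░┃    
        ┃   [x] server.go       ┃    ┃░┃    
        ┃   [ ] main.yaml       ┃    ┃█┃    


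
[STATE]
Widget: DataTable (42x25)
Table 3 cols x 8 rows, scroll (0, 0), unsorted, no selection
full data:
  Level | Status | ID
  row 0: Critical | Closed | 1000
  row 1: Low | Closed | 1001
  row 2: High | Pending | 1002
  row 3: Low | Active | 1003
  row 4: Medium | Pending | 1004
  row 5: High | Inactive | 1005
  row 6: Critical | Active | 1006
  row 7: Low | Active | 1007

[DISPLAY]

Level   │Status  │ID                      
────────┼────────┼────                    
Critical│Closed  │1000                    
Low     │Closed  │1001                    
High    │Pending │1002                    
Low     │Active  │1003                    
Medium  │Pending │1004                    
High    │Inactive│1005                    
Critical│Active  │1006                    
Low     │Active  │1007                    
                                          
                                          
                                          
                                          
                                          
                                          
                                          
                                          
                                          
                                          
                                          
                                          
                                          
                                          
                                          


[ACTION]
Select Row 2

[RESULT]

Level   │Status  │ID                      
────────┼────────┼────                    
Critical│Closed  │1000                    
Low     │Closed  │1001                    
>igh    │Pending │1002                    
Low     │Active  │1003                    
Medium  │Pending │1004                    
High    │Inactive│1005                    
Critical│Active  │1006                    
Low     │Active  │1007                    
                                          
                                          
                                          
                                          
                                          
                                          
                                          
                                          
                                          
                                          
                                          
                                          
                                          
                                          
                                          


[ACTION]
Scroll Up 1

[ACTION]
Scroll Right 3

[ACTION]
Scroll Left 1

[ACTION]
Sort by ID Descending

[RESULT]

Level   │Status  │ID ▼                    
────────┼────────┼────                    
Low     │Active  │1007                    
Critical│Active  │1006                    
>igh    │Inactive│1005                    
Medium  │Pending │1004                    
Low     │Active  │1003                    
High    │Pending │1002                    
Low     │Closed  │1001                    
Critical│Closed  │1000                    
                                          
                                          
                                          
                                          
                                          
                                          
                                          
                                          
                                          
                                          
                                          
                                          
                                          
                                          
                                          
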